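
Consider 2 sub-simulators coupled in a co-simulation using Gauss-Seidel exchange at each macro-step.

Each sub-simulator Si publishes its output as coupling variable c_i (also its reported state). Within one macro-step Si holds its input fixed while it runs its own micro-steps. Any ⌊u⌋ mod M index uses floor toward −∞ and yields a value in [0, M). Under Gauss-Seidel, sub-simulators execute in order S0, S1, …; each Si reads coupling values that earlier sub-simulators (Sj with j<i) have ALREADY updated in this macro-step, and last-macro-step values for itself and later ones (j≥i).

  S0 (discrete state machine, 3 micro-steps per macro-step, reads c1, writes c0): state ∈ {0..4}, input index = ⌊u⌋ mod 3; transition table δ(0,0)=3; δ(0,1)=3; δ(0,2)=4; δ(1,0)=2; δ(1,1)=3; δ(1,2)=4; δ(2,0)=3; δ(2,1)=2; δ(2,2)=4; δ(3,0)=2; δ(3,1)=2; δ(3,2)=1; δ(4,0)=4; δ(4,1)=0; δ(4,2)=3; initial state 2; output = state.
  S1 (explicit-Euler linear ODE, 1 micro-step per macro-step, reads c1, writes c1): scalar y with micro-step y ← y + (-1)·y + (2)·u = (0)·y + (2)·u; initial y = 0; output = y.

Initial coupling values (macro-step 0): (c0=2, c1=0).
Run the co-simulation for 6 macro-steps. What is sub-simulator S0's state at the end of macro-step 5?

S0 state at macro-step 5 = 3

macro 1: S0 reads c1=0 → after 3×micro: 3; S1 reads c1=0 → after 1×micro: 0 ⇒ (c0=3, c1=0)
macro 2: S0 reads c1=0 → after 3×micro: 2; S1 reads c1=0 → after 1×micro: 0 ⇒ (c0=2, c1=0)
macro 3: S0 reads c1=0 → after 3×micro: 3; S1 reads c1=0 → after 1×micro: 0 ⇒ (c0=3, c1=0)
macro 4: S0 reads c1=0 → after 3×micro: 2; S1 reads c1=0 → after 1×micro: 0 ⇒ (c0=2, c1=0)
macro 5: S0 reads c1=0 → after 3×micro: 3; S1 reads c1=0 → after 1×micro: 0 ⇒ (c0=3, c1=0)
macro 6: S0 reads c1=0 → after 3×micro: 2; S1 reads c1=0 → after 1×micro: 0 ⇒ (c0=2, c1=0)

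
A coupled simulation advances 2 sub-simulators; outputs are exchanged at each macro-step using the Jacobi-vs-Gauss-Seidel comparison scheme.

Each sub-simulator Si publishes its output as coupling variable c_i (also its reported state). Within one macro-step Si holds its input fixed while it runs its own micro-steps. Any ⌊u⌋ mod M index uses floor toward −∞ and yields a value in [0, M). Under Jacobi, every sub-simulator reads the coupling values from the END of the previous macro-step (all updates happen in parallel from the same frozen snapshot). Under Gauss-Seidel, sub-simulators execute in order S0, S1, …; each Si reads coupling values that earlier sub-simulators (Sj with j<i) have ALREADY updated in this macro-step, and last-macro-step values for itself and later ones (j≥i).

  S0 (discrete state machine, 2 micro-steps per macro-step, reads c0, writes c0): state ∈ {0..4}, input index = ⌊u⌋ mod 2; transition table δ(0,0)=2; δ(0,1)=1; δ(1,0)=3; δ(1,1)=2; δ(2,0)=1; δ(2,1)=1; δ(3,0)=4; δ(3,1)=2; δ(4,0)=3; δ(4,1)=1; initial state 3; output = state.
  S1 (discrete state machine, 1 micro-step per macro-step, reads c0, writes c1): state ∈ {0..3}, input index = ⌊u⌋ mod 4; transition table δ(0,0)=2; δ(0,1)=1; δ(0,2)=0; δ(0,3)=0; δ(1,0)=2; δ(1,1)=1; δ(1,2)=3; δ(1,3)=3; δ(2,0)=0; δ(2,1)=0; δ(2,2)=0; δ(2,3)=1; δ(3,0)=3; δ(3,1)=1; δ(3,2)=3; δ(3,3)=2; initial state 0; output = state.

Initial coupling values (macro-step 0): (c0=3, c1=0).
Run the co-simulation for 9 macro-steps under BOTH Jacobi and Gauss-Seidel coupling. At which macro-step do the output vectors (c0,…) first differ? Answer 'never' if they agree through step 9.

[Jacobi] macro 1: S0 reads c0=3 → after 2×micro: 1; S1 reads c0=3 → after 1×micro: 0 ⇒ (c0=1, c1=0)
[Jacobi] macro 2: S0 reads c0=1 → after 2×micro: 1; S1 reads c0=1 → after 1×micro: 1 ⇒ (c0=1, c1=1)
[Jacobi] macro 3: S0 reads c0=1 → after 2×micro: 1; S1 reads c0=1 → after 1×micro: 1 ⇒ (c0=1, c1=1)
[Jacobi] macro 4: S0 reads c0=1 → after 2×micro: 1; S1 reads c0=1 → after 1×micro: 1 ⇒ (c0=1, c1=1)
[Jacobi] macro 5: S0 reads c0=1 → after 2×micro: 1; S1 reads c0=1 → after 1×micro: 1 ⇒ (c0=1, c1=1)
[Jacobi] macro 6: S0 reads c0=1 → after 2×micro: 1; S1 reads c0=1 → after 1×micro: 1 ⇒ (c0=1, c1=1)
[Jacobi] macro 7: S0 reads c0=1 → after 2×micro: 1; S1 reads c0=1 → after 1×micro: 1 ⇒ (c0=1, c1=1)
[Jacobi] macro 8: S0 reads c0=1 → after 2×micro: 1; S1 reads c0=1 → after 1×micro: 1 ⇒ (c0=1, c1=1)
[Jacobi] macro 9: S0 reads c0=1 → after 2×micro: 1; S1 reads c0=1 → after 1×micro: 1 ⇒ (c0=1, c1=1)
[Gauss-Seidel] macro 1: S0 reads c0=3 → after 2×micro: 1; S1 reads c0=1 → after 1×micro: 1 ⇒ (c0=1, c1=1)
[Gauss-Seidel] macro 2: S0 reads c0=1 → after 2×micro: 1; S1 reads c0=1 → after 1×micro: 1 ⇒ (c0=1, c1=1)
[Gauss-Seidel] macro 3: S0 reads c0=1 → after 2×micro: 1; S1 reads c0=1 → after 1×micro: 1 ⇒ (c0=1, c1=1)
[Gauss-Seidel] macro 4: S0 reads c0=1 → after 2×micro: 1; S1 reads c0=1 → after 1×micro: 1 ⇒ (c0=1, c1=1)
[Gauss-Seidel] macro 5: S0 reads c0=1 → after 2×micro: 1; S1 reads c0=1 → after 1×micro: 1 ⇒ (c0=1, c1=1)
[Gauss-Seidel] macro 6: S0 reads c0=1 → after 2×micro: 1; S1 reads c0=1 → after 1×micro: 1 ⇒ (c0=1, c1=1)
[Gauss-Seidel] macro 7: S0 reads c0=1 → after 2×micro: 1; S1 reads c0=1 → after 1×micro: 1 ⇒ (c0=1, c1=1)
[Gauss-Seidel] macro 8: S0 reads c0=1 → after 2×micro: 1; S1 reads c0=1 → after 1×micro: 1 ⇒ (c0=1, c1=1)
[Gauss-Seidel] macro 9: S0 reads c0=1 → after 2×micro: 1; S1 reads c0=1 → after 1×micro: 1 ⇒ (c0=1, c1=1)

first divergence at macro-step: 1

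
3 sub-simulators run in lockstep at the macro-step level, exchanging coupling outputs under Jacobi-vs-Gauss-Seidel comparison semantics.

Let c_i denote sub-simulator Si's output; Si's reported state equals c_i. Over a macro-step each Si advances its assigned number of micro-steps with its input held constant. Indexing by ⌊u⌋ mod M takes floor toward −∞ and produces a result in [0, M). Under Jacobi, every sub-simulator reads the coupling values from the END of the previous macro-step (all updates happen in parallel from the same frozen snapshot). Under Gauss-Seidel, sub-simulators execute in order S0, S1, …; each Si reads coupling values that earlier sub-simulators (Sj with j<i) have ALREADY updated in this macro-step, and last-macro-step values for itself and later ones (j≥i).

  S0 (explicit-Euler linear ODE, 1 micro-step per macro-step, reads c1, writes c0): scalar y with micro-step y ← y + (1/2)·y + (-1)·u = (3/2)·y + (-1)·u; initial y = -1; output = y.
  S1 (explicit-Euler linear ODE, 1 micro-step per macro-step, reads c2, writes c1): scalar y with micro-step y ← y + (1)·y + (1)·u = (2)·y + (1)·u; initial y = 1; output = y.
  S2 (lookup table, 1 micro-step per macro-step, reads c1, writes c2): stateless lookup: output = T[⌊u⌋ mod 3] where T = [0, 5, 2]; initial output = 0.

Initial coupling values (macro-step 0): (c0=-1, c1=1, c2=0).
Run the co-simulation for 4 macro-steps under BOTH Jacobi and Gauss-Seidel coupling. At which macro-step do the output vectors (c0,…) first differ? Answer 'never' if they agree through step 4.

[Jacobi] macro 1: S0 reads c1=1 → after 1×micro: -5/2; S1 reads c2=0 → after 1×micro: 2; S2 reads c1=1 → after 1×micro: 5 ⇒ (c0=-5/2, c1=2, c2=5)
[Jacobi] macro 2: S0 reads c1=2 → after 1×micro: -23/4; S1 reads c2=5 → after 1×micro: 9; S2 reads c1=2 → after 1×micro: 2 ⇒ (c0=-23/4, c1=9, c2=2)
[Jacobi] macro 3: S0 reads c1=9 → after 1×micro: -141/8; S1 reads c2=2 → after 1×micro: 20; S2 reads c1=9 → after 1×micro: 0 ⇒ (c0=-141/8, c1=20, c2=0)
[Jacobi] macro 4: S0 reads c1=20 → after 1×micro: -743/16; S1 reads c2=0 → after 1×micro: 40; S2 reads c1=20 → after 1×micro: 2 ⇒ (c0=-743/16, c1=40, c2=2)
[Gauss-Seidel] macro 1: S0 reads c1=1 → after 1×micro: -5/2; S1 reads c2=0 → after 1×micro: 2; S2 reads c1=2 → after 1×micro: 2 ⇒ (c0=-5/2, c1=2, c2=2)
[Gauss-Seidel] macro 2: S0 reads c1=2 → after 1×micro: -23/4; S1 reads c2=2 → after 1×micro: 6; S2 reads c1=6 → after 1×micro: 0 ⇒ (c0=-23/4, c1=6, c2=0)
[Gauss-Seidel] macro 3: S0 reads c1=6 → after 1×micro: -117/8; S1 reads c2=0 → after 1×micro: 12; S2 reads c1=12 → after 1×micro: 0 ⇒ (c0=-117/8, c1=12, c2=0)
[Gauss-Seidel] macro 4: S0 reads c1=12 → after 1×micro: -543/16; S1 reads c2=0 → after 1×micro: 24; S2 reads c1=24 → after 1×micro: 0 ⇒ (c0=-543/16, c1=24, c2=0)

first divergence at macro-step: 1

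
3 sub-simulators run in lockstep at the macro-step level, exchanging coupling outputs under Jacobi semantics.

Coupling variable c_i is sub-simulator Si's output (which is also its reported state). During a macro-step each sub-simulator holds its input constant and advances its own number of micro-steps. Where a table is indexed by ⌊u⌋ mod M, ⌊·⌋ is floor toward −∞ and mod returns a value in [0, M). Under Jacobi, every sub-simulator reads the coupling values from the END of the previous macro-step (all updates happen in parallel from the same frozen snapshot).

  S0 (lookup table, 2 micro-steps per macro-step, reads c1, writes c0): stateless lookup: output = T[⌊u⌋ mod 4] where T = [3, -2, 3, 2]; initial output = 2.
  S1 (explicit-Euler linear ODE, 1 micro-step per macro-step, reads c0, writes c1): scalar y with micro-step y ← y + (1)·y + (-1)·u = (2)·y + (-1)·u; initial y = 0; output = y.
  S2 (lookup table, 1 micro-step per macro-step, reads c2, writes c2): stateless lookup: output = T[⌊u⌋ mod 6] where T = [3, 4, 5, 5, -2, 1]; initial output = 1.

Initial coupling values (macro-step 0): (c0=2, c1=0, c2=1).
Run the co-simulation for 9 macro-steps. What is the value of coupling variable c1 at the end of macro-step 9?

c1 at macro-step 9 = -1090

macro 1: S0 reads c1=0 → after 2×micro: 3; S1 reads c0=2 → after 1×micro: -2; S2 reads c2=1 → after 1×micro: 4 ⇒ (c0=3, c1=-2, c2=4)
macro 2: S0 reads c1=-2 → after 2×micro: 3; S1 reads c0=3 → after 1×micro: -7; S2 reads c2=4 → after 1×micro: -2 ⇒ (c0=3, c1=-7, c2=-2)
macro 3: S0 reads c1=-7 → after 2×micro: -2; S1 reads c0=3 → after 1×micro: -17; S2 reads c2=-2 → after 1×micro: -2 ⇒ (c0=-2, c1=-17, c2=-2)
macro 4: S0 reads c1=-17 → after 2×micro: 2; S1 reads c0=-2 → after 1×micro: -32; S2 reads c2=-2 → after 1×micro: -2 ⇒ (c0=2, c1=-32, c2=-2)
macro 5: S0 reads c1=-32 → after 2×micro: 3; S1 reads c0=2 → after 1×micro: -66; S2 reads c2=-2 → after 1×micro: -2 ⇒ (c0=3, c1=-66, c2=-2)
macro 6: S0 reads c1=-66 → after 2×micro: 3; S1 reads c0=3 → after 1×micro: -135; S2 reads c2=-2 → after 1×micro: -2 ⇒ (c0=3, c1=-135, c2=-2)
macro 7: S0 reads c1=-135 → after 2×micro: -2; S1 reads c0=3 → after 1×micro: -273; S2 reads c2=-2 → after 1×micro: -2 ⇒ (c0=-2, c1=-273, c2=-2)
macro 8: S0 reads c1=-273 → after 2×micro: 2; S1 reads c0=-2 → after 1×micro: -544; S2 reads c2=-2 → after 1×micro: -2 ⇒ (c0=2, c1=-544, c2=-2)
macro 9: S0 reads c1=-544 → after 2×micro: 3; S1 reads c0=2 → after 1×micro: -1090; S2 reads c2=-2 → after 1×micro: -2 ⇒ (c0=3, c1=-1090, c2=-2)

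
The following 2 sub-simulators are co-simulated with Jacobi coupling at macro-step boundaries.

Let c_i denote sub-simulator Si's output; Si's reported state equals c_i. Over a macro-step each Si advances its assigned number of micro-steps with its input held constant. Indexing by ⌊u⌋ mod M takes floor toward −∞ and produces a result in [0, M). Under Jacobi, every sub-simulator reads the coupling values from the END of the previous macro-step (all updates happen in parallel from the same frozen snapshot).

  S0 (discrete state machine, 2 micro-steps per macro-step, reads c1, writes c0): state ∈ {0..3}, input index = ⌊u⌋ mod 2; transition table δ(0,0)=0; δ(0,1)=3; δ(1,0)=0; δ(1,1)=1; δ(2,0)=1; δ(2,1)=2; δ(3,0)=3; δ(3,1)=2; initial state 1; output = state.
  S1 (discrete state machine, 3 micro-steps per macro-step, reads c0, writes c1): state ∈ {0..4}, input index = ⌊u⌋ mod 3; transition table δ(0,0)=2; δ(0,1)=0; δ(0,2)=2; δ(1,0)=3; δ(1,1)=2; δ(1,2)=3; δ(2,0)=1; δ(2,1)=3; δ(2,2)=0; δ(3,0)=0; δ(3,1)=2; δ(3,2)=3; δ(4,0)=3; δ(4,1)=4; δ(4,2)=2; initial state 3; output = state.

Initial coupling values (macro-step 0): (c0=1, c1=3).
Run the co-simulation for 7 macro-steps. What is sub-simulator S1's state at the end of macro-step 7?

macro 1: S0 reads c1=3 → after 2×micro: 1; S1 reads c0=1 → after 3×micro: 2 ⇒ (c0=1, c1=2)
macro 2: S0 reads c1=2 → after 2×micro: 0; S1 reads c0=1 → after 3×micro: 3 ⇒ (c0=0, c1=3)
macro 3: S0 reads c1=3 → after 2×micro: 2; S1 reads c0=0 → after 3×micro: 1 ⇒ (c0=2, c1=1)
macro 4: S0 reads c1=1 → after 2×micro: 2; S1 reads c0=2 → after 3×micro: 3 ⇒ (c0=2, c1=3)
macro 5: S0 reads c1=3 → after 2×micro: 2; S1 reads c0=2 → after 3×micro: 3 ⇒ (c0=2, c1=3)
macro 6: S0 reads c1=3 → after 2×micro: 2; S1 reads c0=2 → after 3×micro: 3 ⇒ (c0=2, c1=3)
macro 7: S0 reads c1=3 → after 2×micro: 2; S1 reads c0=2 → after 3×micro: 3 ⇒ (c0=2, c1=3)

S1 state at macro-step 7 = 3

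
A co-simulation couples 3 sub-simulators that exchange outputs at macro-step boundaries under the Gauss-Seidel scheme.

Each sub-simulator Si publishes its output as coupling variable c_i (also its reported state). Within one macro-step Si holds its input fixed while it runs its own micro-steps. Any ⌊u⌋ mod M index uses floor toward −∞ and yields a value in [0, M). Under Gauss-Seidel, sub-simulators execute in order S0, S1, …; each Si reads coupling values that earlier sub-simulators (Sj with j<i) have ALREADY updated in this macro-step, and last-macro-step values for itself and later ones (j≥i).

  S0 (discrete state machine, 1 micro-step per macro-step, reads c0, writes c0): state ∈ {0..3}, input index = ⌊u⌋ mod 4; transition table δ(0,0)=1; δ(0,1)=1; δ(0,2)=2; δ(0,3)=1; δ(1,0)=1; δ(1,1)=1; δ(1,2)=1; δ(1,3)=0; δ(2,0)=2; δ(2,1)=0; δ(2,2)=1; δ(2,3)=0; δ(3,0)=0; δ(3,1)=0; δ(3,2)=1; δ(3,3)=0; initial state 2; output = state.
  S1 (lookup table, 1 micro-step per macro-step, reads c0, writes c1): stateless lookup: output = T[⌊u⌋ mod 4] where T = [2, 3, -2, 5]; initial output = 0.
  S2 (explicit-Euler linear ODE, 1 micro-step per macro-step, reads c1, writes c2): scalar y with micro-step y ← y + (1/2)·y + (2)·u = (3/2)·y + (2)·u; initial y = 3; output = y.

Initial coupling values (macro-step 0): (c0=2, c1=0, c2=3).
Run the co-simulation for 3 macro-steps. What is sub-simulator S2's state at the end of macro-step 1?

S2 state at macro-step 1 = 21/2

macro 1: S0 reads c0=2 → after 1×micro: 1; S1 reads c0=1 → after 1×micro: 3; S2 reads c1=3 → after 1×micro: 21/2 ⇒ (c0=1, c1=3, c2=21/2)
macro 2: S0 reads c0=1 → after 1×micro: 1; S1 reads c0=1 → after 1×micro: 3; S2 reads c1=3 → after 1×micro: 87/4 ⇒ (c0=1, c1=3, c2=87/4)
macro 3: S0 reads c0=1 → after 1×micro: 1; S1 reads c0=1 → after 1×micro: 3; S2 reads c1=3 → after 1×micro: 309/8 ⇒ (c0=1, c1=3, c2=309/8)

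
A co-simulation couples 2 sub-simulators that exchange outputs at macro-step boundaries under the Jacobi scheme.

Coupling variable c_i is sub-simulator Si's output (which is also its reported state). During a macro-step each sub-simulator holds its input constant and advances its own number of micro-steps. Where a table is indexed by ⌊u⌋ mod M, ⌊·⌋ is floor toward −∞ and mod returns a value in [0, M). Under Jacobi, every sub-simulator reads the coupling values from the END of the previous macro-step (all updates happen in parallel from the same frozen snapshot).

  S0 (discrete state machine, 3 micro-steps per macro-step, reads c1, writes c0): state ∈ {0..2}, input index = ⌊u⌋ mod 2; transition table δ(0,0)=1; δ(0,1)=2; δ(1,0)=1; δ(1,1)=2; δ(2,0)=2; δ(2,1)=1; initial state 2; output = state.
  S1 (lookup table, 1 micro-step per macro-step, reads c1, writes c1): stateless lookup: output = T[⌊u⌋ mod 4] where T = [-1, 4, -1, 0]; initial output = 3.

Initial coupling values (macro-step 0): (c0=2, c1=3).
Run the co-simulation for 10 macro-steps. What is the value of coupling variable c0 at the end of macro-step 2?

macro 1: S0 reads c1=3 → after 3×micro: 1; S1 reads c1=3 → after 1×micro: 0 ⇒ (c0=1, c1=0)
macro 2: S0 reads c1=0 → after 3×micro: 1; S1 reads c1=0 → after 1×micro: -1 ⇒ (c0=1, c1=-1)
macro 3: S0 reads c1=-1 → after 3×micro: 2; S1 reads c1=-1 → after 1×micro: 0 ⇒ (c0=2, c1=0)
macro 4: S0 reads c1=0 → after 3×micro: 2; S1 reads c1=0 → after 1×micro: -1 ⇒ (c0=2, c1=-1)
macro 5: S0 reads c1=-1 → after 3×micro: 1; S1 reads c1=-1 → after 1×micro: 0 ⇒ (c0=1, c1=0)
macro 6: S0 reads c1=0 → after 3×micro: 1; S1 reads c1=0 → after 1×micro: -1 ⇒ (c0=1, c1=-1)
macro 7: S0 reads c1=-1 → after 3×micro: 2; S1 reads c1=-1 → after 1×micro: 0 ⇒ (c0=2, c1=0)
macro 8: S0 reads c1=0 → after 3×micro: 2; S1 reads c1=0 → after 1×micro: -1 ⇒ (c0=2, c1=-1)
macro 9: S0 reads c1=-1 → after 3×micro: 1; S1 reads c1=-1 → after 1×micro: 0 ⇒ (c0=1, c1=0)
macro 10: S0 reads c1=0 → after 3×micro: 1; S1 reads c1=0 → after 1×micro: -1 ⇒ (c0=1, c1=-1)

c0 at macro-step 2 = 1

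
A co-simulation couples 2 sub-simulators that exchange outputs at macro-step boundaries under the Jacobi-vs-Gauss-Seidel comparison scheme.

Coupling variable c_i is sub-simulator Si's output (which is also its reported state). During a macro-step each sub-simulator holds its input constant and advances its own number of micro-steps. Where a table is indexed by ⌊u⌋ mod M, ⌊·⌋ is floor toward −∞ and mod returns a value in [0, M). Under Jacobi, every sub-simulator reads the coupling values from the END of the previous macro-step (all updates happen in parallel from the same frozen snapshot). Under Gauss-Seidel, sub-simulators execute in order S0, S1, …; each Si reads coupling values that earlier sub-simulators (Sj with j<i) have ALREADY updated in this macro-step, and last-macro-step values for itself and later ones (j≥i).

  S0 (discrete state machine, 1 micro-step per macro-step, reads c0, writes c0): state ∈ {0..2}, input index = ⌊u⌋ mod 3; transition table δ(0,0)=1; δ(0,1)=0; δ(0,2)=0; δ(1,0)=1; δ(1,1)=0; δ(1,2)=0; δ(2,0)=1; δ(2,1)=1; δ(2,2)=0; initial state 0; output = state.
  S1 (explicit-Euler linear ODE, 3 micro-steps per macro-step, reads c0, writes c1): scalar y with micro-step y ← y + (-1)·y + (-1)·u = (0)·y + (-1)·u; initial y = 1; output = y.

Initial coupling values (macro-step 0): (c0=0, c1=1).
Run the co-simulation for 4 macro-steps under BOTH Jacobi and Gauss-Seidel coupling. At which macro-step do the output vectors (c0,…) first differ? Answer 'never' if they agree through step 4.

first divergence at macro-step: 1

[Jacobi] macro 1: S0 reads c0=0 → after 1×micro: 1; S1 reads c0=0 → after 3×micro: 0 ⇒ (c0=1, c1=0)
[Jacobi] macro 2: S0 reads c0=1 → after 1×micro: 0; S1 reads c0=1 → after 3×micro: -1 ⇒ (c0=0, c1=-1)
[Jacobi] macro 3: S0 reads c0=0 → after 1×micro: 1; S1 reads c0=0 → after 3×micro: 0 ⇒ (c0=1, c1=0)
[Jacobi] macro 4: S0 reads c0=1 → after 1×micro: 0; S1 reads c0=1 → after 3×micro: -1 ⇒ (c0=0, c1=-1)
[Gauss-Seidel] macro 1: S0 reads c0=0 → after 1×micro: 1; S1 reads c0=1 → after 3×micro: -1 ⇒ (c0=1, c1=-1)
[Gauss-Seidel] macro 2: S0 reads c0=1 → after 1×micro: 0; S1 reads c0=0 → after 3×micro: 0 ⇒ (c0=0, c1=0)
[Gauss-Seidel] macro 3: S0 reads c0=0 → after 1×micro: 1; S1 reads c0=1 → after 3×micro: -1 ⇒ (c0=1, c1=-1)
[Gauss-Seidel] macro 4: S0 reads c0=1 → after 1×micro: 0; S1 reads c0=0 → after 3×micro: 0 ⇒ (c0=0, c1=0)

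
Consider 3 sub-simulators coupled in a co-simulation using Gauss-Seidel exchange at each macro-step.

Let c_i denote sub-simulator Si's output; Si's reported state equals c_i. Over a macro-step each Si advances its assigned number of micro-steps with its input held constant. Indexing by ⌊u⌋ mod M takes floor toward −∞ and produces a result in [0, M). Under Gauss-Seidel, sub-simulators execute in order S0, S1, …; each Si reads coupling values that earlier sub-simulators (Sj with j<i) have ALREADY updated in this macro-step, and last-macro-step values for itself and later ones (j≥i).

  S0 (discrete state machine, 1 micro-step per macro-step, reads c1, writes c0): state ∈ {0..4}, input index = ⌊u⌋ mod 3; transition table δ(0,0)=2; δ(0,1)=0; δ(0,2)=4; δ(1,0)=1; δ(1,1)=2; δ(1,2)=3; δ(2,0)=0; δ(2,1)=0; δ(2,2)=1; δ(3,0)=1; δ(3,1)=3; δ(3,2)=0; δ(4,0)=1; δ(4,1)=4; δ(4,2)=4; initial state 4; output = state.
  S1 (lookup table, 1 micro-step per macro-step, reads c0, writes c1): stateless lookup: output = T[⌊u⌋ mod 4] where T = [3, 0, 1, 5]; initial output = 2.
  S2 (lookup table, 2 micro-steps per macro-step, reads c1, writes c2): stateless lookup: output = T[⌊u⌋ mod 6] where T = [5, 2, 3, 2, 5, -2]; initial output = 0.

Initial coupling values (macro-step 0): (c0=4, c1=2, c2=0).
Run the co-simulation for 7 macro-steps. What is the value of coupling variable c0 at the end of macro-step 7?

c0 at macro-step 7 = 1

macro 1: S0 reads c1=2 → after 1×micro: 4; S1 reads c0=4 → after 1×micro: 3; S2 reads c1=3 → after 2×micro: 2 ⇒ (c0=4, c1=3, c2=2)
macro 2: S0 reads c1=3 → after 1×micro: 1; S1 reads c0=1 → after 1×micro: 0; S2 reads c1=0 → after 2×micro: 5 ⇒ (c0=1, c1=0, c2=5)
macro 3: S0 reads c1=0 → after 1×micro: 1; S1 reads c0=1 → after 1×micro: 0; S2 reads c1=0 → after 2×micro: 5 ⇒ (c0=1, c1=0, c2=5)
macro 4: S0 reads c1=0 → after 1×micro: 1; S1 reads c0=1 → after 1×micro: 0; S2 reads c1=0 → after 2×micro: 5 ⇒ (c0=1, c1=0, c2=5)
macro 5: S0 reads c1=0 → after 1×micro: 1; S1 reads c0=1 → after 1×micro: 0; S2 reads c1=0 → after 2×micro: 5 ⇒ (c0=1, c1=0, c2=5)
macro 6: S0 reads c1=0 → after 1×micro: 1; S1 reads c0=1 → after 1×micro: 0; S2 reads c1=0 → after 2×micro: 5 ⇒ (c0=1, c1=0, c2=5)
macro 7: S0 reads c1=0 → after 1×micro: 1; S1 reads c0=1 → after 1×micro: 0; S2 reads c1=0 → after 2×micro: 5 ⇒ (c0=1, c1=0, c2=5)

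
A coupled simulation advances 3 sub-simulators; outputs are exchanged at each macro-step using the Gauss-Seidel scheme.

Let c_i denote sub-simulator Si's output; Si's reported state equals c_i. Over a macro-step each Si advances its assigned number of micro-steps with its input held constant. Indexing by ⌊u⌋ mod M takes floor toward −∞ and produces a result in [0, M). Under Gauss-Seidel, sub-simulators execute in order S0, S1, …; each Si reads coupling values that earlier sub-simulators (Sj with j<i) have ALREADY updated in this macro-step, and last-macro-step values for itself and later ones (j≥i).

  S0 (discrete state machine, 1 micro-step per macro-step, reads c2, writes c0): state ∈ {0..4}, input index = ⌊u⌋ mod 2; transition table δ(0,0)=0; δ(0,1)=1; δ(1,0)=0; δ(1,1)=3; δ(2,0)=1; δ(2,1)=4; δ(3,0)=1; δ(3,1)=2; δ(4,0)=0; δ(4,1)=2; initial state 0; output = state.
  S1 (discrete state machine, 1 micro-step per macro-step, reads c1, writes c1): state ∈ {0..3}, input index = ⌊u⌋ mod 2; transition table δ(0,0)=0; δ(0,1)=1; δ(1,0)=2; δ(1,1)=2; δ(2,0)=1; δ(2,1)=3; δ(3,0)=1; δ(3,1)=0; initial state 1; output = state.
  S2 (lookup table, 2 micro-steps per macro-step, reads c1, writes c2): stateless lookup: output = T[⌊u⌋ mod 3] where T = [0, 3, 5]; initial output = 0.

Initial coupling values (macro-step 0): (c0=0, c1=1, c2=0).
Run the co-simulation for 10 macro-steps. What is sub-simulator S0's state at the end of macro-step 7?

S0 state at macro-step 7 = 4

macro 1: S0 reads c2=0 → after 1×micro: 0; S1 reads c1=1 → after 1×micro: 2; S2 reads c1=2 → after 2×micro: 5 ⇒ (c0=0, c1=2, c2=5)
macro 2: S0 reads c2=5 → after 1×micro: 1; S1 reads c1=2 → after 1×micro: 1; S2 reads c1=1 → after 2×micro: 3 ⇒ (c0=1, c1=1, c2=3)
macro 3: S0 reads c2=3 → after 1×micro: 3; S1 reads c1=1 → after 1×micro: 2; S2 reads c1=2 → after 2×micro: 5 ⇒ (c0=3, c1=2, c2=5)
macro 4: S0 reads c2=5 → after 1×micro: 2; S1 reads c1=2 → after 1×micro: 1; S2 reads c1=1 → after 2×micro: 3 ⇒ (c0=2, c1=1, c2=3)
macro 5: S0 reads c2=3 → after 1×micro: 4; S1 reads c1=1 → after 1×micro: 2; S2 reads c1=2 → after 2×micro: 5 ⇒ (c0=4, c1=2, c2=5)
macro 6: S0 reads c2=5 → after 1×micro: 2; S1 reads c1=2 → after 1×micro: 1; S2 reads c1=1 → after 2×micro: 3 ⇒ (c0=2, c1=1, c2=3)
macro 7: S0 reads c2=3 → after 1×micro: 4; S1 reads c1=1 → after 1×micro: 2; S2 reads c1=2 → after 2×micro: 5 ⇒ (c0=4, c1=2, c2=5)
macro 8: S0 reads c2=5 → after 1×micro: 2; S1 reads c1=2 → after 1×micro: 1; S2 reads c1=1 → after 2×micro: 3 ⇒ (c0=2, c1=1, c2=3)
macro 9: S0 reads c2=3 → after 1×micro: 4; S1 reads c1=1 → after 1×micro: 2; S2 reads c1=2 → after 2×micro: 5 ⇒ (c0=4, c1=2, c2=5)
macro 10: S0 reads c2=5 → after 1×micro: 2; S1 reads c1=2 → after 1×micro: 1; S2 reads c1=1 → after 2×micro: 3 ⇒ (c0=2, c1=1, c2=3)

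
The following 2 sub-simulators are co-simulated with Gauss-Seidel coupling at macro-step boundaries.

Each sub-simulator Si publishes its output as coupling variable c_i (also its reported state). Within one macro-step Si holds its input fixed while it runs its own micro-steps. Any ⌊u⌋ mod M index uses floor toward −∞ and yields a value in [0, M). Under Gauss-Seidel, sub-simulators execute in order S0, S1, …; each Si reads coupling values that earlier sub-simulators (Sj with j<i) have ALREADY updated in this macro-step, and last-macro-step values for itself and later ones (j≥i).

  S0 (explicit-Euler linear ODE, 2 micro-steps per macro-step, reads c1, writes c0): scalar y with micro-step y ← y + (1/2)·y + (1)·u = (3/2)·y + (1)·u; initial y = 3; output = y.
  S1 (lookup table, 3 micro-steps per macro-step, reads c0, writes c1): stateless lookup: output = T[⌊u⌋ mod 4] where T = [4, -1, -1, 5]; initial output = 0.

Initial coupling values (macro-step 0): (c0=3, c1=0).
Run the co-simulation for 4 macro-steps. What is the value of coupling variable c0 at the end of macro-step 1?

macro 1: S0 reads c1=0 → after 2×micro: 27/4; S1 reads c0=27/4 → after 3×micro: -1 ⇒ (c0=27/4, c1=-1)
macro 2: S0 reads c1=-1 → after 2×micro: 203/16; S1 reads c0=203/16 → after 3×micro: 4 ⇒ (c0=203/16, c1=4)
macro 3: S0 reads c1=4 → after 2×micro: 2467/64; S1 reads c0=2467/64 → after 3×micro: -1 ⇒ (c0=2467/64, c1=-1)
macro 4: S0 reads c1=-1 → after 2×micro: 21563/256; S1 reads c0=21563/256 → after 3×micro: 4 ⇒ (c0=21563/256, c1=4)

c0 at macro-step 1 = 27/4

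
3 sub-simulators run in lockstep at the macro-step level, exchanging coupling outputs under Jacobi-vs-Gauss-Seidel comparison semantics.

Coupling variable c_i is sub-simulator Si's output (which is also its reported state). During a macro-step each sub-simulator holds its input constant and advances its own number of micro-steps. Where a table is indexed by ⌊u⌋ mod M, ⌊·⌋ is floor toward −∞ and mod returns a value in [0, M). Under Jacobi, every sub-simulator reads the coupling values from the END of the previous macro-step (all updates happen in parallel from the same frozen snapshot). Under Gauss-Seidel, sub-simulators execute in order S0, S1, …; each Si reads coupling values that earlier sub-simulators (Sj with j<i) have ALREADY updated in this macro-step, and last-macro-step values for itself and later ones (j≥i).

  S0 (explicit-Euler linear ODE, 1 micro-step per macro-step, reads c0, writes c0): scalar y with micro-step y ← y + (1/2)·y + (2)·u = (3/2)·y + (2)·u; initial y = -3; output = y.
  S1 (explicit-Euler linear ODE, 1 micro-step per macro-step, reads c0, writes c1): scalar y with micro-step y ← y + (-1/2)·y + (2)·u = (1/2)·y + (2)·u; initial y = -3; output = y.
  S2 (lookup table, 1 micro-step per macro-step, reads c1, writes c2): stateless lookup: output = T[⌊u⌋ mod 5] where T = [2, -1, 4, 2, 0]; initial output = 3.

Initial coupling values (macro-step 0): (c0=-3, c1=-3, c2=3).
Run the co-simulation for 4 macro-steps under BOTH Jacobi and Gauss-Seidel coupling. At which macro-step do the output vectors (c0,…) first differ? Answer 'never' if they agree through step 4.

first divergence at macro-step: 1

[Jacobi] macro 1: S0 reads c0=-3 → after 1×micro: -21/2; S1 reads c0=-3 → after 1×micro: -15/2; S2 reads c1=-3 → after 1×micro: 4 ⇒ (c0=-21/2, c1=-15/2, c2=4)
[Jacobi] macro 2: S0 reads c0=-21/2 → after 1×micro: -147/4; S1 reads c0=-21/2 → after 1×micro: -99/4; S2 reads c1=-15/2 → after 1×micro: 4 ⇒ (c0=-147/4, c1=-99/4, c2=4)
[Jacobi] macro 3: S0 reads c0=-147/4 → after 1×micro: -1029/8; S1 reads c0=-147/4 → after 1×micro: -687/8; S2 reads c1=-99/4 → after 1×micro: 2 ⇒ (c0=-1029/8, c1=-687/8, c2=2)
[Jacobi] macro 4: S0 reads c0=-1029/8 → after 1×micro: -7203/16; S1 reads c0=-1029/8 → after 1×micro: -4803/16; S2 reads c1=-687/8 → after 1×micro: 0 ⇒ (c0=-7203/16, c1=-4803/16, c2=0)
[Gauss-Seidel] macro 1: S0 reads c0=-3 → after 1×micro: -21/2; S1 reads c0=-21/2 → after 1×micro: -45/2; S2 reads c1=-45/2 → after 1×micro: 4 ⇒ (c0=-21/2, c1=-45/2, c2=4)
[Gauss-Seidel] macro 2: S0 reads c0=-21/2 → after 1×micro: -147/4; S1 reads c0=-147/4 → after 1×micro: -339/4; S2 reads c1=-339/4 → after 1×micro: 2 ⇒ (c0=-147/4, c1=-339/4, c2=2)
[Gauss-Seidel] macro 3: S0 reads c0=-147/4 → after 1×micro: -1029/8; S1 reads c0=-1029/8 → after 1×micro: -2397/8; S2 reads c1=-2397/8 → after 1×micro: 2 ⇒ (c0=-1029/8, c1=-2397/8, c2=2)
[Gauss-Seidel] macro 4: S0 reads c0=-1029/8 → after 1×micro: -7203/16; S1 reads c0=-7203/16 → after 1×micro: -16803/16; S2 reads c1=-16803/16 → after 1×micro: 0 ⇒ (c0=-7203/16, c1=-16803/16, c2=0)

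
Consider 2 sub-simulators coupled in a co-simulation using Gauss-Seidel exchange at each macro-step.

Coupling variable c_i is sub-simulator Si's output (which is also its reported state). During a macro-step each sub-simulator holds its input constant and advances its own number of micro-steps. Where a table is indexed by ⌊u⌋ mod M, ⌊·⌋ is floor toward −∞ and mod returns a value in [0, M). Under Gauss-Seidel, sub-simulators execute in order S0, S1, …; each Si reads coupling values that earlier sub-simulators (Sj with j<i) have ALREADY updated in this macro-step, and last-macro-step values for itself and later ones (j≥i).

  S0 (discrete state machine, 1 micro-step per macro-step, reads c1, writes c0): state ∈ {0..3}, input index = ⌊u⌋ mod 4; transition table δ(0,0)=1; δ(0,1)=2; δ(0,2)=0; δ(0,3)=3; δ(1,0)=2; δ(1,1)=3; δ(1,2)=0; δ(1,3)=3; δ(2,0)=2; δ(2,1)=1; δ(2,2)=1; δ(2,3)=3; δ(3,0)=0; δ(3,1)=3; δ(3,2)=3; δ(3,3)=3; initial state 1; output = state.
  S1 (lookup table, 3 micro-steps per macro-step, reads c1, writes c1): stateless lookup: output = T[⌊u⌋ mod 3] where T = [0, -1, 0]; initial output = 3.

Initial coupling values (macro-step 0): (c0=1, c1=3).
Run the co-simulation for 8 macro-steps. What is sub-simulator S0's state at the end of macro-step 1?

S0 state at macro-step 1 = 3

macro 1: S0 reads c1=3 → after 1×micro: 3; S1 reads c1=3 → after 3×micro: 0 ⇒ (c0=3, c1=0)
macro 2: S0 reads c1=0 → after 1×micro: 0; S1 reads c1=0 → after 3×micro: 0 ⇒ (c0=0, c1=0)
macro 3: S0 reads c1=0 → after 1×micro: 1; S1 reads c1=0 → after 3×micro: 0 ⇒ (c0=1, c1=0)
macro 4: S0 reads c1=0 → after 1×micro: 2; S1 reads c1=0 → after 3×micro: 0 ⇒ (c0=2, c1=0)
macro 5: S0 reads c1=0 → after 1×micro: 2; S1 reads c1=0 → after 3×micro: 0 ⇒ (c0=2, c1=0)
macro 6: S0 reads c1=0 → after 1×micro: 2; S1 reads c1=0 → after 3×micro: 0 ⇒ (c0=2, c1=0)
macro 7: S0 reads c1=0 → after 1×micro: 2; S1 reads c1=0 → after 3×micro: 0 ⇒ (c0=2, c1=0)
macro 8: S0 reads c1=0 → after 1×micro: 2; S1 reads c1=0 → after 3×micro: 0 ⇒ (c0=2, c1=0)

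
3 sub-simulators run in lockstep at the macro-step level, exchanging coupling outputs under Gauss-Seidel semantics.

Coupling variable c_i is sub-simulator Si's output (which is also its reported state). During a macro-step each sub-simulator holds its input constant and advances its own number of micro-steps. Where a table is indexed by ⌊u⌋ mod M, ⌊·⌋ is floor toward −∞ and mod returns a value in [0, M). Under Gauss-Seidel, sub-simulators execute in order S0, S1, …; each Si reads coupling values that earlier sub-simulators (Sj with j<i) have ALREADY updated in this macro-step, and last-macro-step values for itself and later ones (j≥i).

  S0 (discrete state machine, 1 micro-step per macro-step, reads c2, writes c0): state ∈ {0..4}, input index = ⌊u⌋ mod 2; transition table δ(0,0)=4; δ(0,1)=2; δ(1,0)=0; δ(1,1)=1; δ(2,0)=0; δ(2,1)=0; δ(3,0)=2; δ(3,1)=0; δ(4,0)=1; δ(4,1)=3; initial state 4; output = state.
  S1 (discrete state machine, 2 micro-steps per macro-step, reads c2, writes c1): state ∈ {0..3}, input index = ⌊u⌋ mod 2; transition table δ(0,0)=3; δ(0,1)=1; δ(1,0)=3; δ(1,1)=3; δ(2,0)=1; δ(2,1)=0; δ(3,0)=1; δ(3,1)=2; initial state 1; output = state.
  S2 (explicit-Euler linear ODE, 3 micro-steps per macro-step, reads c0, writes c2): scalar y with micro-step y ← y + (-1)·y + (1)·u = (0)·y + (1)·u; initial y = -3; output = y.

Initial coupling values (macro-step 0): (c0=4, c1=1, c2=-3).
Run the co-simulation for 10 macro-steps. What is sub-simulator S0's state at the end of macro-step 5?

macro 1: S0 reads c2=-3 → after 1×micro: 3; S1 reads c2=-3 → after 2×micro: 2; S2 reads c0=3 → after 3×micro: 3 ⇒ (c0=3, c1=2, c2=3)
macro 2: S0 reads c2=3 → after 1×micro: 0; S1 reads c2=3 → after 2×micro: 1; S2 reads c0=0 → after 3×micro: 0 ⇒ (c0=0, c1=1, c2=0)
macro 3: S0 reads c2=0 → after 1×micro: 4; S1 reads c2=0 → after 2×micro: 1; S2 reads c0=4 → after 3×micro: 4 ⇒ (c0=4, c1=1, c2=4)
macro 4: S0 reads c2=4 → after 1×micro: 1; S1 reads c2=4 → after 2×micro: 1; S2 reads c0=1 → after 3×micro: 1 ⇒ (c0=1, c1=1, c2=1)
macro 5: S0 reads c2=1 → after 1×micro: 1; S1 reads c2=1 → after 2×micro: 2; S2 reads c0=1 → after 3×micro: 1 ⇒ (c0=1, c1=2, c2=1)
macro 6: S0 reads c2=1 → after 1×micro: 1; S1 reads c2=1 → after 2×micro: 1; S2 reads c0=1 → after 3×micro: 1 ⇒ (c0=1, c1=1, c2=1)
macro 7: S0 reads c2=1 → after 1×micro: 1; S1 reads c2=1 → after 2×micro: 2; S2 reads c0=1 → after 3×micro: 1 ⇒ (c0=1, c1=2, c2=1)
macro 8: S0 reads c2=1 → after 1×micro: 1; S1 reads c2=1 → after 2×micro: 1; S2 reads c0=1 → after 3×micro: 1 ⇒ (c0=1, c1=1, c2=1)
macro 9: S0 reads c2=1 → after 1×micro: 1; S1 reads c2=1 → after 2×micro: 2; S2 reads c0=1 → after 3×micro: 1 ⇒ (c0=1, c1=2, c2=1)
macro 10: S0 reads c2=1 → after 1×micro: 1; S1 reads c2=1 → after 2×micro: 1; S2 reads c0=1 → after 3×micro: 1 ⇒ (c0=1, c1=1, c2=1)

S0 state at macro-step 5 = 1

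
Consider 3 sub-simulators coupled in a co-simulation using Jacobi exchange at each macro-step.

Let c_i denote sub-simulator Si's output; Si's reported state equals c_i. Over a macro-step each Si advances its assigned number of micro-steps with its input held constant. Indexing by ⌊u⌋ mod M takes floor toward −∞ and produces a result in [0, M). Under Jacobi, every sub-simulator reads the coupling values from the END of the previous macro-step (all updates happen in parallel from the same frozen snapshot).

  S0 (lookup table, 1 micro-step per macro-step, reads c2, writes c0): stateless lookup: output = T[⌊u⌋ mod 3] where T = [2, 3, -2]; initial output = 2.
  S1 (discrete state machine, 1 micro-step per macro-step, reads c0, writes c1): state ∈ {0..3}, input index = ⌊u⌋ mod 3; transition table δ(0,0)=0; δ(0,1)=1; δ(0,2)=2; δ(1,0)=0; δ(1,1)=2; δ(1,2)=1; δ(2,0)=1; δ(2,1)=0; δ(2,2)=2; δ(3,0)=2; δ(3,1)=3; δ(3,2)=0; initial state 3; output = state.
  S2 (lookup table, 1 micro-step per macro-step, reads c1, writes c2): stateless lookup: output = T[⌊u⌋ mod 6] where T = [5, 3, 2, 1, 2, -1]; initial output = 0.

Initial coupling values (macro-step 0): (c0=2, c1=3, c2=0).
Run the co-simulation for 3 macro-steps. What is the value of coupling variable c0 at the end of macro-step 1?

c0 at macro-step 1 = 2

macro 1: S0 reads c2=0 → after 1×micro: 2; S1 reads c0=2 → after 1×micro: 0; S2 reads c1=3 → after 1×micro: 1 ⇒ (c0=2, c1=0, c2=1)
macro 2: S0 reads c2=1 → after 1×micro: 3; S1 reads c0=2 → after 1×micro: 2; S2 reads c1=0 → after 1×micro: 5 ⇒ (c0=3, c1=2, c2=5)
macro 3: S0 reads c2=5 → after 1×micro: -2; S1 reads c0=3 → after 1×micro: 1; S2 reads c1=2 → after 1×micro: 2 ⇒ (c0=-2, c1=1, c2=2)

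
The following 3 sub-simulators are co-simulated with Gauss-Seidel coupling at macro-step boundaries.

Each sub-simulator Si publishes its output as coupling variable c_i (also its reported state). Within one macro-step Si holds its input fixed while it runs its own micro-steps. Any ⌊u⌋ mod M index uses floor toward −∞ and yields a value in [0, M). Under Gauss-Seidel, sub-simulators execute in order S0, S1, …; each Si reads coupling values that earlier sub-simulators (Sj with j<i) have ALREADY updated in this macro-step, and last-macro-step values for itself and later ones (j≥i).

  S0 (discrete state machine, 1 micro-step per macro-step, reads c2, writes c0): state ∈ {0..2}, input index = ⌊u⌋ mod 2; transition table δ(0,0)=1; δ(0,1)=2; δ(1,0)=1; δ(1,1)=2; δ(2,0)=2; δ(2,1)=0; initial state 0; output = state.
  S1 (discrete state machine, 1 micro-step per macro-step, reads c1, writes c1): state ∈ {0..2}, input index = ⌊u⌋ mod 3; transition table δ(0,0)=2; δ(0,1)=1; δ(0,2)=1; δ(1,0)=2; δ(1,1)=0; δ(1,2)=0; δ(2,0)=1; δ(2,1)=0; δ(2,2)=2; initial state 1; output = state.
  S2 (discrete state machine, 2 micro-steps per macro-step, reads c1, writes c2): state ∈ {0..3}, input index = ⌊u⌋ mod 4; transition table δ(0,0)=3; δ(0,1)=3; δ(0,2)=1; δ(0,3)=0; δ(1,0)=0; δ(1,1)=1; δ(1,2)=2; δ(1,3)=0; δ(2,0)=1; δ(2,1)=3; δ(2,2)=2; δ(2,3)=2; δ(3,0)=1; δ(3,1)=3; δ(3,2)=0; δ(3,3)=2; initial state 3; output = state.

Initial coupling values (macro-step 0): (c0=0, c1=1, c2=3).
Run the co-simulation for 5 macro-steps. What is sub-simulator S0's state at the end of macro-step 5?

S0 state at macro-step 5 = 2

macro 1: S0 reads c2=3 → after 1×micro: 2; S1 reads c1=1 → after 1×micro: 0; S2 reads c1=0 → after 2×micro: 0 ⇒ (c0=2, c1=0, c2=0)
macro 2: S0 reads c2=0 → after 1×micro: 2; S1 reads c1=0 → after 1×micro: 2; S2 reads c1=2 → after 2×micro: 2 ⇒ (c0=2, c1=2, c2=2)
macro 3: S0 reads c2=2 → after 1×micro: 2; S1 reads c1=2 → after 1×micro: 2; S2 reads c1=2 → after 2×micro: 2 ⇒ (c0=2, c1=2, c2=2)
macro 4: S0 reads c2=2 → after 1×micro: 2; S1 reads c1=2 → after 1×micro: 2; S2 reads c1=2 → after 2×micro: 2 ⇒ (c0=2, c1=2, c2=2)
macro 5: S0 reads c2=2 → after 1×micro: 2; S1 reads c1=2 → after 1×micro: 2; S2 reads c1=2 → after 2×micro: 2 ⇒ (c0=2, c1=2, c2=2)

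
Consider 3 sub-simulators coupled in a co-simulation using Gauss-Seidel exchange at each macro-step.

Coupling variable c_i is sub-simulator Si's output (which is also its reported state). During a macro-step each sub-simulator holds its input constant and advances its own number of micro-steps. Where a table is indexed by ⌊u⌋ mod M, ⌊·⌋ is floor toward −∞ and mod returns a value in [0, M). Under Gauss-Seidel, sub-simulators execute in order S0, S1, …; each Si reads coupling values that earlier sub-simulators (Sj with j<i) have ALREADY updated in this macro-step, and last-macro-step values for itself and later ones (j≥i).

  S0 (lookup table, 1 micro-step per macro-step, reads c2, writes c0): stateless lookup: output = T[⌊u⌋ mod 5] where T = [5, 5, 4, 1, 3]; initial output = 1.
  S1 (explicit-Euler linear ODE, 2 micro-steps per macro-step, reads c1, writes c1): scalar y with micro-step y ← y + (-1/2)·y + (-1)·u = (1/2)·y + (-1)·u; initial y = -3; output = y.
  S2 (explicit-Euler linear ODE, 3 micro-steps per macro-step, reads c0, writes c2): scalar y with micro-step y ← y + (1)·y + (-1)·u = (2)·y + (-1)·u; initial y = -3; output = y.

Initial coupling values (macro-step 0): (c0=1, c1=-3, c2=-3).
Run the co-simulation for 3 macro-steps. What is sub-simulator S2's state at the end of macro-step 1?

S2 state at macro-step 1 = -52

macro 1: S0 reads c2=-3 → after 1×micro: 4; S1 reads c1=-3 → after 2×micro: 15/4; S2 reads c0=4 → after 3×micro: -52 ⇒ (c0=4, c1=15/4, c2=-52)
macro 2: S0 reads c2=-52 → after 1×micro: 1; S1 reads c1=15/4 → after 2×micro: -75/16; S2 reads c0=1 → after 3×micro: -423 ⇒ (c0=1, c1=-75/16, c2=-423)
macro 3: S0 reads c2=-423 → after 1×micro: 4; S1 reads c1=-75/16 → after 2×micro: 375/64; S2 reads c0=4 → after 3×micro: -3412 ⇒ (c0=4, c1=375/64, c2=-3412)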